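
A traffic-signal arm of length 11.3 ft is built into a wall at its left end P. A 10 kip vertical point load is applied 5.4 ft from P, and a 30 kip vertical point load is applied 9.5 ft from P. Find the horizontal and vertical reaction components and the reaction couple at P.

P_x = 0, P_y = 40.00 kip, M_P = 339.0 kip·ft

ΣF_x = 0: P_x = 0.
ΣF_y = 0: P_y − 10 − 30 = 0 → P_y = 40.00 kip.
ΣM about P: M_P − 10·5.4 − 30·9.5 = 0 → M_P = 339.0 kip·ft.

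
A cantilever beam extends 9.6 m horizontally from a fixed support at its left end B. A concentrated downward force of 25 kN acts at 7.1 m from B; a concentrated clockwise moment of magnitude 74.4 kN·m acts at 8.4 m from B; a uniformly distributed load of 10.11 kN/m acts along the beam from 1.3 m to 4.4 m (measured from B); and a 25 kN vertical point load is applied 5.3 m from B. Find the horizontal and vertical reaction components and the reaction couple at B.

B_x = 0, B_y = 81.34 kN, M_B = 473.7 kN·m

Resultant of the distributed load: 10.11 × 3.1 = 31.341 kN at 2.85 m from B.
ΣF_x = 0: B_x = 0.
ΣF_y = 0: B_y − 25 − 10.11·3.1 − 25 = 0 → B_y = 81.34 kN.
ΣM about B: M_B − 25·7.1 − 74.4 − (10.11·3.1)·2.85 − 25·5.3 = 0 → M_B = 473.7 kN·m.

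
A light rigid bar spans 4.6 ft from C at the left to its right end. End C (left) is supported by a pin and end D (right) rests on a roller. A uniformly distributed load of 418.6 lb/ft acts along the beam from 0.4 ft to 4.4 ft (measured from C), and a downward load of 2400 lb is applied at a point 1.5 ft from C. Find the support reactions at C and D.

C_x = 0, C_y = 2418 lb, D_y = 1656 lb

Resultant of the distributed load: 418.6 × 4 = 1674.4 lb at 2.4 ft from C.
ΣM about C: D_y·4.6 − (418.6·4)·2.4 − 2400·1.5 = 0 → D_y = 7618.56/4.6 = 1656.21 ≈ 1656 lb.
ΣF_y = 0: C_y + 1656.21 − 418.6·4 − 2400 = 0 → C_y = 2418 lb.
ΣF_x = 0: no horizontal applied forces, so C_x = 0.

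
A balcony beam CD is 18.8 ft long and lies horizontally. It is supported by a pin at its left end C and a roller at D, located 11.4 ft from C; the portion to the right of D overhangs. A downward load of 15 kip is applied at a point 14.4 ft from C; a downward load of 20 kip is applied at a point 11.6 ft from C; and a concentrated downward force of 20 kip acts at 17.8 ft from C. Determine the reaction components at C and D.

C_x = 0, C_y = -15.53 kip, D_y = 70.53 kip

ΣM about C: D_y·11.4 − 15·14.4 − 20·11.6 − 20·17.8 = 0 → D_y = 804/11.4 = 70.5263 ≈ 70.53 kip.
ΣF_y = 0: C_y + 70.5263 − 15 − 20 − 20 = 0 → C_y = -15.53 kip.
ΣF_x = 0: no horizontal applied forces, so C_x = 0.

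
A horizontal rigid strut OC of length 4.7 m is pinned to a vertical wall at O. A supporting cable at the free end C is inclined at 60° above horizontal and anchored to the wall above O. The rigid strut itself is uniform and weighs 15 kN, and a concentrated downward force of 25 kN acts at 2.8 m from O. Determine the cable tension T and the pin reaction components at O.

ΣM about O: T·sin60°·4.7 − 15·2.35 − 25·2.8 = 0 → T = 105.25/(4.7·0.866025) = 25.8579 ≈ 25.86 kN.
ΣF_x = 0: O_x − T·cos60° = 0 → O_x = 25.8579 × 0.5 = 12.93 kN.
ΣF_y = 0: O_y + T·sin60° − 15 − 25 = 0 → O_y = 40 − 25.8579 × 0.866025 = 17.61 kN.

T = 25.86 kN, O_x = 12.93 kN, O_y = 17.61 kN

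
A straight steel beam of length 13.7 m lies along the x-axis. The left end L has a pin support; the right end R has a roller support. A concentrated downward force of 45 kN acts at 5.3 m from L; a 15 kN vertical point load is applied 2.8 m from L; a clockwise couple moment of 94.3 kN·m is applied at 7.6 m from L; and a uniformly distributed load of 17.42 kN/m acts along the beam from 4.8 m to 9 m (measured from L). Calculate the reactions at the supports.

L_x = 0, L_y = 68.96 kN, R_y = 64.21 kN

Resultant of the distributed load: 17.42 × 4.2 = 73.164 kN at 6.9 m from L.
Moments about L: R_y·13.7 − 45·5.3 − 15·2.8 − 94.3 − (17.42·4.2)·6.9 = 0 → R_y = 879.6316/13.7 = 64.2067 ≈ 64.21 kN.
ΣF_y = 0: L_y + 64.2067 − 45 − 15 − 17.42·4.2 = 0 → L_y = 68.96 kN.
ΣF_x = 0: no horizontal applied forces, so L_x = 0.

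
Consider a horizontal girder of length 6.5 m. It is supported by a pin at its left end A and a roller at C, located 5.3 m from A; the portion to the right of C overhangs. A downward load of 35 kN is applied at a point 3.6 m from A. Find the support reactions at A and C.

A_x = 0, A_y = 11.23 kN, C_y = 23.77 kN

Taking moments about A: C_y·5.3 − 35·3.6 = 0 → C_y = 126/5.3 = 23.7736 ≈ 23.77 kN.
ΣF_y = 0: A_y + 23.7736 − 35 = 0 → A_y = 11.23 kN.
ΣF_x = 0: no horizontal applied forces, so A_x = 0.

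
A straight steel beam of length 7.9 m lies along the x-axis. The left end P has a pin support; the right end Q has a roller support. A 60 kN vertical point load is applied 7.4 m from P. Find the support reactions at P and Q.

Moments about P: Q_y·7.9 − 60·7.4 = 0 → Q_y = 444/7.9 = 56.2025 ≈ 56.20 kN.
ΣF_y = 0: P_y + 56.2025 − 60 = 0 → P_y = 3.797 kN.
ΣF_x = 0: no horizontal applied forces, so P_x = 0.

P_x = 0, P_y = 3.797 kN, Q_y = 56.20 kN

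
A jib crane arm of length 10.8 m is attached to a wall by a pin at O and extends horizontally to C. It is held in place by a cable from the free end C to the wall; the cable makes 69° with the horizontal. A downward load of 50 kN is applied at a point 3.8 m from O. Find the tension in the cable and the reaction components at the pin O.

T = 18.84 kN, O_x = 6.753 kN, O_y = 32.41 kN

ΣM about O: T·sin69°·10.8 − 50·3.8 = 0 → T = 190/(10.8·0.93358) = 18.8442 ≈ 18.84 kN.
ΣF_x = 0: O_x − T·cos69° = 0 → O_x = 18.8442 × 0.358368 = 6.753 kN.
ΣF_y = 0: O_y + T·sin69° − 50 = 0 → O_y = 50 − 18.8442 × 0.93358 = 32.41 kN.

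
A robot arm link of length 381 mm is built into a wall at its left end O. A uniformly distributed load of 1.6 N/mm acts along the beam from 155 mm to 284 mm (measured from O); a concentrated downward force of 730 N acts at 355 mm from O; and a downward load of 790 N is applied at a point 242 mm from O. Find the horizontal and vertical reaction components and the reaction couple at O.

Resultant of the distributed load: 1.6 × 129 = 206.4 N at 219.5 mm from O.
ΣF_x = 0: O_x = 0.
ΣF_y = 0: O_y − 1.6·129 − 730 − 790 = 0 → O_y = 1726 N.
ΣM about O: M_O − (1.6·129)·219.5 − 730·355 − 790·242 = 0 → M_O = 495600 N·mm.

O_x = 0, O_y = 1726 N, M_O = 495600 N·mm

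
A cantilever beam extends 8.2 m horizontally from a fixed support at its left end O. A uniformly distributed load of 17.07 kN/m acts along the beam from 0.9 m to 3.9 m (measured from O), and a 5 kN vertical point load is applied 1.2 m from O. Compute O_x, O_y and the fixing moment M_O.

Resultant of the distributed load: 17.07 × 3 = 51.21 kN at 2.4 m from O.
ΣF_x = 0: O_x = 0.
ΣF_y = 0: O_y − 17.07·3 − 5 = 0 → O_y = 56.21 kN.
ΣM about O: M_O − (17.07·3)·2.4 − 5·1.2 = 0 → M_O = 128.9 kN·m.

O_x = 0, O_y = 56.21 kN, M_O = 128.9 kN·m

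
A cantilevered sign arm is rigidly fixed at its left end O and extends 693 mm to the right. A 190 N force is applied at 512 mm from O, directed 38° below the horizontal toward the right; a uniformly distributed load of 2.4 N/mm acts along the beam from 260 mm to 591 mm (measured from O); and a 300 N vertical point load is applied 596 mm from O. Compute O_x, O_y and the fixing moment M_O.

Resultant of the distributed load: 2.4 × 331 = 794.4 N at 425.5 mm from O.
ΣF_x = 0: O_x + 190·cos38° = 0 → O_x = -149.7 N.
ΣF_y = 0: O_y − 190·sin38° − 2.4·331 − 300 = 0 → O_y = 1211 N.
ΣM about O: M_O − 190·sin38°·512 − (2.4·331)·425.5 − 300·596 = 0 → M_O = 576700 N·mm.

O_x = -149.7 N, O_y = 1211 N, M_O = 576700 N·mm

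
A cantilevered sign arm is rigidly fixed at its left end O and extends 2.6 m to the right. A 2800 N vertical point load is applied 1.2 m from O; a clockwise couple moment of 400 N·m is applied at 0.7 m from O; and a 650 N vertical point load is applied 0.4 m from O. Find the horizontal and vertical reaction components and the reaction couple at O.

O_x = 0, O_y = 3450 N, M_O = 4020 N·m

ΣF_x = 0: O_x = 0.
ΣF_y = 0: O_y − 2800 − 650 = 0 → O_y = 3450 N.
ΣM about O: M_O − 2800·1.2 − 400 − 650·0.4 = 0 → M_O = 4020 N·m.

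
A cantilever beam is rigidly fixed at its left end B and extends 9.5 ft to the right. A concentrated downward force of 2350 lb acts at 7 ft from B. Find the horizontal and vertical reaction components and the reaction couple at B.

B_x = 0, B_y = 2350 lb, M_B = 16450 lb·ft

ΣF_x = 0: B_x = 0.
ΣF_y = 0: B_y − 2350 = 0 → B_y = 2350 lb.
ΣM about B: M_B − 2350·7 = 0 → M_B = 16450 lb·ft.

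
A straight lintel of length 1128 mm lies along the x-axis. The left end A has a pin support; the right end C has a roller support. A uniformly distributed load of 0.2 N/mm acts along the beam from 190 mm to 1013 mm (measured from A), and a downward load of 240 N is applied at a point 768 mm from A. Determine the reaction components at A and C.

A_x = 0, A_y = 153.4 N, C_y = 251.2 N

Resultant of the distributed load: 0.2 × 823 = 164.6 N at 601.5 mm from A.
ΣM about A: C_y·1128 − (0.2·823)·601.5 − 240·768 = 0 → C_y = 283326.9/1128 = 251.176 ≈ 251.2 N.
ΣF_y = 0: A_y + 251.176 − 0.2·823 − 240 = 0 → A_y = 153.4 N.
ΣF_x = 0: no horizontal applied forces, so A_x = 0.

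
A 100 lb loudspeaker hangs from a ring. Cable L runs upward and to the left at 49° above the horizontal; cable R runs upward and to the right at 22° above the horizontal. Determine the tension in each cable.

ΣF_x = 0: −T_L·cos49° + T_R·cos22° = 0 → T_R = 0.707582·T_L.
ΣF_y = 0: T_L·sin49° + T_R·sin22° = 100.
Substitute: T_L·(0.75471 + 0.707582·0.374607) = 100 → T_L = 98.0608 ≈ 98.06 lb.
Then T_R = 0.707582 × 98.0608 = 69.39 lb.

T_L = 98.06 lb, T_R = 69.39 lb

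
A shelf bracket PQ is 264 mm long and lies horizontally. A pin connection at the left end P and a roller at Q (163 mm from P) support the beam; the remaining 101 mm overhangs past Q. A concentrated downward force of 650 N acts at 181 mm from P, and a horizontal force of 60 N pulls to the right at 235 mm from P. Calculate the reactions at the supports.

P_x = -60.00 N, P_y = -71.78 N, Q_y = 721.8 N

Moments about P: Q_y·163 − 650·181 = 0 → Q_y = 117650/163 = 721.779 ≈ 721.8 N.
ΣF_y = 0: P_y + 721.779 − 650 = 0 → P_y = -71.78 N.
ΣF_x = 0: P_x + 60 = 0 → P_x = -60.00 N.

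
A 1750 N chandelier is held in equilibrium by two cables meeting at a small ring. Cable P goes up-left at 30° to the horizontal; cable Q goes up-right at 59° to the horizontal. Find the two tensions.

ΣF_x = 0: −T_P·cos30° + T_Q·cos59° = 0 → T_Q = 1.68148·T_P.
ΣF_y = 0: T_P·sin30° + T_Q·sin59° = 1750.
Substitute: T_P·(0.5 + 1.68148·0.857167) = 1750 → T_P = 901.454 ≈ 901.5 N.
Then T_Q = 1.68148 × 901.454 = 1516 N.

T_P = 901.5 N, T_Q = 1516 N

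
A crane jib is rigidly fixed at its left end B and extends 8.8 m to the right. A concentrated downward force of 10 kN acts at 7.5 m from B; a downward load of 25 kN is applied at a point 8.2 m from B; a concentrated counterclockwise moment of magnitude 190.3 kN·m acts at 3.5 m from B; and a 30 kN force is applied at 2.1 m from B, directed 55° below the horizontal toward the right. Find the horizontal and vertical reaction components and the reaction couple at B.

ΣF_x = 0: B_x + 30·cos55° = 0 → B_x = -17.21 kN.
ΣF_y = 0: B_y − 10 − 25 − 30·sin55° = 0 → B_y = 59.57 kN.
ΣM about B: M_B − 10·7.5 − 25·8.2 + 190.3 − 30·sin55°·2.1 = 0 → M_B = 141.3 kN·m.

B_x = -17.21 kN, B_y = 59.57 kN, M_B = 141.3 kN·m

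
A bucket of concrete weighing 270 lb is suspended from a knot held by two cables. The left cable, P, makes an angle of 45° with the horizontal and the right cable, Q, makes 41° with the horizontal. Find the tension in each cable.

T_P = 204.3 lb, T_Q = 191.4 lb

ΣF_x = 0: −T_P·cos45° + T_Q·cos41° = 0 → T_Q = 0.936926·T_P.
ΣF_y = 0: T_P·sin45° + T_Q·sin41° = 270.
Substitute: T_P·(0.707107 + 0.936926·0.656059) = 270 → T_P = 204.269 ≈ 204.3 lb.
Then T_Q = 0.936926 × 204.269 = 191.4 lb.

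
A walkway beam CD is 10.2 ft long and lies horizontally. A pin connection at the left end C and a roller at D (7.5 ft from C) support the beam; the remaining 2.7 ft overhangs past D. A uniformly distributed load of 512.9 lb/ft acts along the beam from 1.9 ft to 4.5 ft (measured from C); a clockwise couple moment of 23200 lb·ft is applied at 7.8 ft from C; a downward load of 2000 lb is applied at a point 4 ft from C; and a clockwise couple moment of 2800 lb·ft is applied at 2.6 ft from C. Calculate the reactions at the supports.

Resultant of the distributed load: 512.9 × 2.6 = 1333.54 lb at 3.2 ft from C.
Moments about C: D_y·7.5 − (512.9·2.6)·3.2 − 23200 − 2000·4 − 2800 = 0 → D_y = 38267.328/7.5 = 5102.31 ≈ 5102 lb.
ΣF_y = 0: C_y + 5102.31 − 512.9·2.6 − 2000 = 0 → C_y = -1769 lb.
ΣF_x = 0: no horizontal applied forces, so C_x = 0.

C_x = 0, C_y = -1769 lb, D_y = 5102 lb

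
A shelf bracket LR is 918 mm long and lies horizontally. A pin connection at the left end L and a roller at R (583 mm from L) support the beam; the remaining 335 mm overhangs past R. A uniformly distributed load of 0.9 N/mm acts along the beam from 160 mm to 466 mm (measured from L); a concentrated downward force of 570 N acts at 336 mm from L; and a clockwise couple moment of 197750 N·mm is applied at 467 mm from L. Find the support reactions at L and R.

L_x = 0, L_y = 29.84 N, R_y = 815.6 N

Resultant of the distributed load: 0.9 × 306 = 275.4 N at 313 mm from L.
ΣM about L: R_y·583 − (0.9·306)·313 − 570·336 − 197750 = 0 → R_y = 475470.2/583 = 815.558 ≈ 815.6 N.
ΣF_y = 0: L_y + 815.558 − 0.9·306 − 570 = 0 → L_y = 29.84 N.
ΣF_x = 0: no horizontal applied forces, so L_x = 0.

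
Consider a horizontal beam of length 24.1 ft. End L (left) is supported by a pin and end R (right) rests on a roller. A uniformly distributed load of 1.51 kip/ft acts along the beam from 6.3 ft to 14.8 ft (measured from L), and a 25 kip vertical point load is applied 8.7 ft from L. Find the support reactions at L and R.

L_x = 0, L_y = 23.19 kip, R_y = 14.64 kip

Resultant of the distributed load: 1.51 × 8.5 = 12.835 kip at 10.55 ft from L.
Taking moments about L: R_y·24.1 − (1.51·8.5)·10.55 − 25·8.7 = 0 → R_y = 352.90925/24.1 = 14.6435 ≈ 14.64 kip.
ΣF_y = 0: L_y + 14.6435 − 1.51·8.5 − 25 = 0 → L_y = 23.19 kip.
ΣF_x = 0: no horizontal applied forces, so L_x = 0.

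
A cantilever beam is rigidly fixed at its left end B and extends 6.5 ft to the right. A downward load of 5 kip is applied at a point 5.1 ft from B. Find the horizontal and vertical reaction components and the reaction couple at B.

ΣF_x = 0: B_x = 0.
ΣF_y = 0: B_y − 5 = 0 → B_y = 5.000 kip.
ΣM about B: M_B − 5·5.1 = 0 → M_B = 25.50 kip·ft.

B_x = 0, B_y = 5.000 kip, M_B = 25.50 kip·ft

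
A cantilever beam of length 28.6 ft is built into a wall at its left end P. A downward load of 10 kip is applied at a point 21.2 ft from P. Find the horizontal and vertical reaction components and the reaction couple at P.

ΣF_x = 0: P_x = 0.
ΣF_y = 0: P_y − 10 = 0 → P_y = 10.00 kip.
ΣM about P: M_P − 10·21.2 = 0 → M_P = 212.0 kip·ft.

P_x = 0, P_y = 10.00 kip, M_P = 212.0 kip·ft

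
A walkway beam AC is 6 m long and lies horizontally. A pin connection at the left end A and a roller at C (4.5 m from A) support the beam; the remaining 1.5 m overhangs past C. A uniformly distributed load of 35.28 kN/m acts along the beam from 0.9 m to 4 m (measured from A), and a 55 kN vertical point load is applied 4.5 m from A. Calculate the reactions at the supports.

Resultant of the distributed load: 35.28 × 3.1 = 109.368 kN at 2.45 m from A.
Moments about A: C_y·4.5 − (35.28·3.1)·2.45 − 55·4.5 = 0 → C_y = 515.4516/4.5 = 114.545 ≈ 114.5 kN.
ΣF_y = 0: A_y + 114.545 − 35.28·3.1 − 55 = 0 → A_y = 49.82 kN.
ΣF_x = 0: no horizontal applied forces, so A_x = 0.

A_x = 0, A_y = 49.82 kN, C_y = 114.5 kN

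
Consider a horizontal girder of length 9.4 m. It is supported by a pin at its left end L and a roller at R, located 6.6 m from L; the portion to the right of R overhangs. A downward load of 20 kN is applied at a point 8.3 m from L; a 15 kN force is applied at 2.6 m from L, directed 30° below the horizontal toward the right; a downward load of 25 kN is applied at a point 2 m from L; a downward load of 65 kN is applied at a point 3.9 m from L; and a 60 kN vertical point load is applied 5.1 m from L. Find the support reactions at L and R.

ΣM about L: R_y·6.6 − 20·8.3 − 15·sin30°·2.6 − 25·2 − 65·3.9 − 60·5.1 = 0 → R_y = 795/6.6 = 120.455 ≈ 120.5 kN.
ΣF_y = 0: L_y + 120.455 − 20 − 15·sin30° − 25 − 65 − 60 = 0 → L_y = 57.05 kN.
ΣF_x = 0: L_x + 15·cos30° = 0 → L_x = -12.99 kN.

L_x = -12.99 kN, L_y = 57.05 kN, R_y = 120.5 kN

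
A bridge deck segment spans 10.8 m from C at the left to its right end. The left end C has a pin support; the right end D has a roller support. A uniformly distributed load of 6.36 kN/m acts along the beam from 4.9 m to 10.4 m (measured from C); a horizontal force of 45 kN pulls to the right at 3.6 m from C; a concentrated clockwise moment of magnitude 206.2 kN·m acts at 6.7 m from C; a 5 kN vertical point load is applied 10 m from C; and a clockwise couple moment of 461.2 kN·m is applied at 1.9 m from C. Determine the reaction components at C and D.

C_x = -45.00 kN, C_y = -51.22 kN, D_y = 91.20 kN

Resultant of the distributed load: 6.36 × 5.5 = 34.98 kN at 7.65 m from C.
ΣM about C: D_y·10.8 − (6.36·5.5)·7.65 − 206.2 − 5·10 − 461.2 = 0 → D_y = 984.997/10.8 = 91.2034 ≈ 91.20 kN.
ΣF_y = 0: C_y + 91.2034 − 6.36·5.5 − 5 = 0 → C_y = -51.22 kN.
ΣF_x = 0: C_x + 45 = 0 → C_x = -45.00 kN.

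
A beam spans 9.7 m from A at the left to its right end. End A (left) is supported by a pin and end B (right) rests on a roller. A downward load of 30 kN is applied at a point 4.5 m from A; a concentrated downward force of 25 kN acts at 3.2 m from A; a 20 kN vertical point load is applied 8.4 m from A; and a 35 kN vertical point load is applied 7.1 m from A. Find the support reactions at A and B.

A_x = 0, A_y = 44.90 kN, B_y = 65.10 kN

Taking moments about A: B_y·9.7 − 30·4.5 − 25·3.2 − 20·8.4 − 35·7.1 = 0 → B_y = 631.5/9.7 = 65.1031 ≈ 65.10 kN.
ΣF_y = 0: A_y + 65.1031 − 30 − 25 − 20 − 35 = 0 → A_y = 44.90 kN.
ΣF_x = 0: no horizontal applied forces, so A_x = 0.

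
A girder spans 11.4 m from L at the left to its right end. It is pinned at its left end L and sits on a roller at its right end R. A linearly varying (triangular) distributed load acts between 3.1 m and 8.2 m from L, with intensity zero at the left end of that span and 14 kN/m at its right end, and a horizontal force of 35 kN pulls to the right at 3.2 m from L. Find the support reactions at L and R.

L_x = -35.00 kN, L_y = 15.34 kN, R_y = 20.36 kN

Resultant of the triangular load: ½ × 14 × 5.1 = 35.7 kN, acting at 6.5 m from L (one-third of the span from the peak).
ΣM about L: R_y·11.4 − (½·14·5.1)·6.5 = 0 → R_y = 232.05/11.4 = 20.3553 ≈ 20.36 kN.
ΣF_y = 0: L_y + 20.3553 − ½·14·5.1 = 0 → L_y = 15.34 kN.
ΣF_x = 0: L_x + 35 = 0 → L_x = -35.00 kN.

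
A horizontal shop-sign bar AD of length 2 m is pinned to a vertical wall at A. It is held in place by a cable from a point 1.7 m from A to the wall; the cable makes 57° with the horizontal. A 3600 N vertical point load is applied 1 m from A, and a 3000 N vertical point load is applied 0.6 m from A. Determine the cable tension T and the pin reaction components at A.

ΣM about A: T·sin57°·1.7 − 3600·1 − 3000·0.6 = 0 → T = 5400/(1.7·0.838671) = 3787.5 ≈ 3788 N.
ΣF_x = 0: A_x − T·cos57° = 0 → A_x = 3787.5 × 0.544639 = 2063 N.
ΣF_y = 0: A_y + T·sin57° − 3600 − 3000 = 0 → A_y = 6600 − 3787.5 × 0.838671 = 3424 N.

T = 3788 N, A_x = 2063 N, A_y = 3424 N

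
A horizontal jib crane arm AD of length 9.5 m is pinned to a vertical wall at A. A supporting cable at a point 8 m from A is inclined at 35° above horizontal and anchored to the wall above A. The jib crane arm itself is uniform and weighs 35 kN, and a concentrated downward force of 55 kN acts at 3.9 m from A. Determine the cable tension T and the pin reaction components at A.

ΣM about A: T·sin35°·8 − 35·4.75 − 55·3.9 = 0 → T = 380.75/(8·0.573576) = 82.9772 ≈ 82.98 kN.
ΣF_x = 0: A_x − T·cos35° = 0 → A_x = 82.9772 × 0.819152 = 67.97 kN.
ΣF_y = 0: A_y + T·sin35° − 35 − 55 = 0 → A_y = 90 − 82.9772 × 0.573576 = 42.41 kN.

T = 82.98 kN, A_x = 67.97 kN, A_y = 42.41 kN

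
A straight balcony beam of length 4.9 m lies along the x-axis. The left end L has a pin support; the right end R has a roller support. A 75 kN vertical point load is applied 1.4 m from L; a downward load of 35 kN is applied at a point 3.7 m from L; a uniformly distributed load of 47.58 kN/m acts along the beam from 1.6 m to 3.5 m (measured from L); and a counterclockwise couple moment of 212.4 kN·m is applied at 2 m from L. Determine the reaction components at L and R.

Resultant of the distributed load: 47.58 × 1.9 = 90.402 kN at 2.55 m from L.
Moments about L: R_y·4.9 − 75·1.4 − 35·3.7 − (47.58·1.9)·2.55 + 212.4 = 0 → R_y = 252.6251/4.9 = 51.5561 ≈ 51.56 kN.
ΣF_y = 0: L_y + 51.5561 − 75 − 35 − 47.58·1.9 = 0 → L_y = 148.8 kN.
ΣF_x = 0: no horizontal applied forces, so L_x = 0.

L_x = 0, L_y = 148.8 kN, R_y = 51.56 kN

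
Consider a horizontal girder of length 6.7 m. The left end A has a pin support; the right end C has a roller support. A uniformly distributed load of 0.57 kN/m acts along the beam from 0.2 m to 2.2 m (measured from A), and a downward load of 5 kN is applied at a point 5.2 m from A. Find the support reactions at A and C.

A_x = 0, A_y = 2.055 kN, C_y = 4.085 kN

Resultant of the distributed load: 0.57 × 2 = 1.14 kN at 1.2 m from A.
Taking moments about A: C_y·6.7 − (0.57·2)·1.2 − 5·5.2 = 0 → C_y = 27.368/6.7 = 4.08478 ≈ 4.085 kN.
ΣF_y = 0: A_y + 4.08478 − 0.57·2 − 5 = 0 → A_y = 2.055 kN.
ΣF_x = 0: no horizontal applied forces, so A_x = 0.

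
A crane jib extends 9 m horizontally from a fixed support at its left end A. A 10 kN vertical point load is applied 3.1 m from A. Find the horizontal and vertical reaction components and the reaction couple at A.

ΣF_x = 0: A_x = 0.
ΣF_y = 0: A_y − 10 = 0 → A_y = 10.00 kN.
ΣM about A: M_A − 10·3.1 = 0 → M_A = 31.00 kN·m.

A_x = 0, A_y = 10.00 kN, M_A = 31.00 kN·m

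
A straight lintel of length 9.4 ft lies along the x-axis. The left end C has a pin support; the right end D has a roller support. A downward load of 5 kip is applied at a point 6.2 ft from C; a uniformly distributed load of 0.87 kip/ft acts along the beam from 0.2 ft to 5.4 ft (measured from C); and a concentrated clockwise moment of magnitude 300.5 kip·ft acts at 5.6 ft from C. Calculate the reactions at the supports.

C_x = 0, C_y = -27.09 kip, D_y = 36.61 kip

Resultant of the distributed load: 0.87 × 5.2 = 4.524 kip at 2.8 ft from C.
Moments about C: D_y·9.4 − 5·6.2 − (0.87·5.2)·2.8 − 300.5 = 0 → D_y = 344.1672/9.4 = 36.6135 ≈ 36.61 kip.
ΣF_y = 0: C_y + 36.6135 − 5 − 0.87·5.2 = 0 → C_y = -27.09 kip.
ΣF_x = 0: no horizontal applied forces, so C_x = 0.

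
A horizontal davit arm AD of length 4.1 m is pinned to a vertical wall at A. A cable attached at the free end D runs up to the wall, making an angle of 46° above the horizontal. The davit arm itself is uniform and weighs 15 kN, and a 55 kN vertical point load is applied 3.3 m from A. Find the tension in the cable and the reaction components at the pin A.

T = 71.97 kN, A_x = 49.99 kN, A_y = 18.23 kN

ΣM about A: T·sin46°·4.1 − 15·2.05 − 55·3.3 = 0 → T = 212.25/(4.1·0.71934) = 71.9664 ≈ 71.97 kN.
ΣF_x = 0: A_x − T·cos46° = 0 → A_x = 71.9664 × 0.694658 = 49.99 kN.
ΣF_y = 0: A_y + T·sin46° − 15 − 55 = 0 → A_y = 70 − 71.9664 × 0.71934 = 18.23 kN.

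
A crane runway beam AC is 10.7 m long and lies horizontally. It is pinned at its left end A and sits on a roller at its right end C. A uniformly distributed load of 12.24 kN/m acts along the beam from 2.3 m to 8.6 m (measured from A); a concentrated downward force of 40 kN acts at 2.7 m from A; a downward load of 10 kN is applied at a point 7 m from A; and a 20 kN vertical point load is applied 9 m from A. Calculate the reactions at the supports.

Resultant of the distributed load: 12.24 × 6.3 = 77.112 kN at 5.45 m from A.
ΣM about A: C_y·10.7 − (12.24·6.3)·5.45 − 40·2.7 − 10·7 − 20·9 = 0 → C_y = 778.2604/10.7 = 72.7346 ≈ 72.73 kN.
ΣF_y = 0: A_y + 72.7346 − 12.24·6.3 − 40 − 10 − 20 = 0 → A_y = 74.38 kN.
ΣF_x = 0: no horizontal applied forces, so A_x = 0.

A_x = 0, A_y = 74.38 kN, C_y = 72.73 kN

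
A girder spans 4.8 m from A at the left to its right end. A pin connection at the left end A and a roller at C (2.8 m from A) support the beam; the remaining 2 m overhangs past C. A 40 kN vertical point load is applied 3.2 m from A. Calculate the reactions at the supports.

A_x = 0, A_y = -5.714 kN, C_y = 45.71 kN

Moments about A: C_y·2.8 − 40·3.2 = 0 → C_y = 128/2.8 = 45.7143 ≈ 45.71 kN.
ΣF_y = 0: A_y + 45.7143 − 40 = 0 → A_y = -5.714 kN.
ΣF_x = 0: no horizontal applied forces, so A_x = 0.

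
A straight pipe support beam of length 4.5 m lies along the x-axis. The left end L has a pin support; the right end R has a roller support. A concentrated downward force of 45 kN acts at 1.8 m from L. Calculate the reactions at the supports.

Taking moments about L: R_y·4.5 − 45·1.8 = 0 → R_y = 81/4.5 = 18.00 kN.
ΣF_y = 0: L_y + 18 − 45 = 0 → L_y = 27.00 kN.
ΣF_x = 0: no horizontal applied forces, so L_x = 0.

L_x = 0, L_y = 27.00 kN, R_y = 18.00 kN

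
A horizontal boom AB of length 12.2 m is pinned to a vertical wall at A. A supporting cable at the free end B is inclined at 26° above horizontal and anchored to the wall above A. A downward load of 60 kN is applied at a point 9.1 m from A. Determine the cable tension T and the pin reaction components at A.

ΣM about A: T·sin26°·12.2 − 60·9.1 = 0 → T = 546/(12.2·0.438371) = 102.092 ≈ 102.1 kN.
ΣF_x = 0: A_x − T·cos26° = 0 → A_x = 102.092 × 0.898794 = 91.76 kN.
ΣF_y = 0: A_y + T·sin26° − 60 = 0 → A_y = 60 − 102.092 × 0.438371 = 15.25 kN.

T = 102.1 kN, A_x = 91.76 kN, A_y = 15.25 kN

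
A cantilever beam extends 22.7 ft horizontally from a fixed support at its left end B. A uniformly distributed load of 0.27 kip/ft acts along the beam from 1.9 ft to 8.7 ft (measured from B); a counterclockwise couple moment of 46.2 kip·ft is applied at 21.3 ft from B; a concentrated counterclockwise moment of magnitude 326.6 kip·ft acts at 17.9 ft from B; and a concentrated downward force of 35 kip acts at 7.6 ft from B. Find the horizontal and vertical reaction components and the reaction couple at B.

B_x = 0, B_y = 36.84 kip, M_B = -97.07 kip·ft

Resultant of the distributed load: 0.27 × 6.8 = 1.836 kip at 5.3 ft from B.
ΣF_x = 0: B_x = 0.
ΣF_y = 0: B_y − 0.27·6.8 − 35 = 0 → B_y = 36.84 kip.
ΣM about B: M_B − (0.27·6.8)·5.3 + 46.2 + 326.6 − 35·7.6 = 0 → M_B = -97.07 kip·ft.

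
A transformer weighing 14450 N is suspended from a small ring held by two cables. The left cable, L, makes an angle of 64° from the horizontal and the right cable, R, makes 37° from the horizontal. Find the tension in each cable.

ΣF_x = 0: −T_L·cos64° + T_R·cos37° = 0 → T_R = 0.5489·T_L.
ΣF_y = 0: T_L·sin64° + T_R·sin37° = 14450.
Substitute: T_L·(0.898794 + 0.5489·0.601815) = 14450 → T_L = 11756.3 ≈ 11760 N.
Then T_R = 0.5489 × 11756.3 = 6453 N.

T_L = 11760 N, T_R = 6453 N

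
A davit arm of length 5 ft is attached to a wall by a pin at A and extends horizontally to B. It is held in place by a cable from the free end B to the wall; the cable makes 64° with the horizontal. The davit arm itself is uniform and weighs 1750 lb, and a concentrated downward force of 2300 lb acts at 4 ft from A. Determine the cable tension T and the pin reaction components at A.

T = 3021 lb, A_x = 1324 lb, A_y = 1335 lb

ΣM about A: T·sin64°·5 − 1750·2.5 − 2300·4 = 0 → T = 13575/(5·0.898794) = 3020.71 ≈ 3021 lb.
ΣF_x = 0: A_x − T·cos64° = 0 → A_x = 3020.71 × 0.438371 = 1324 lb.
ΣF_y = 0: A_y + T·sin64° − 1750 − 2300 = 0 → A_y = 4050 − 3020.71 × 0.898794 = 1335 lb.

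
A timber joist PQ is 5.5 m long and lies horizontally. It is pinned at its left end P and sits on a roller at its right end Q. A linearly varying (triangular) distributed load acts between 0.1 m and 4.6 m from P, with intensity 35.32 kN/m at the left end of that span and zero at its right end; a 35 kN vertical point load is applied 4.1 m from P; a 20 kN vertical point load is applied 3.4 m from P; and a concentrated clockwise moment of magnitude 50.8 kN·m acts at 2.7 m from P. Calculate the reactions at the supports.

Resultant of the triangular load: ½ × 35.32 × 4.5 = 79.47 kN, acting at 1.6 m from P (one-third of the span from the peak).
Moments about P: Q_y·5.5 − (½·35.32·4.5)·1.6 − 35·4.1 − 20·3.4 − 50.8 = 0 → Q_y = 389.452/5.5 = 70.8095 ≈ 70.81 kN.
ΣF_y = 0: P_y + 70.8095 − ½·35.32·4.5 − 35 − 20 = 0 → P_y = 63.66 kN.
ΣF_x = 0: no horizontal applied forces, so P_x = 0.

P_x = 0, P_y = 63.66 kN, Q_y = 70.81 kN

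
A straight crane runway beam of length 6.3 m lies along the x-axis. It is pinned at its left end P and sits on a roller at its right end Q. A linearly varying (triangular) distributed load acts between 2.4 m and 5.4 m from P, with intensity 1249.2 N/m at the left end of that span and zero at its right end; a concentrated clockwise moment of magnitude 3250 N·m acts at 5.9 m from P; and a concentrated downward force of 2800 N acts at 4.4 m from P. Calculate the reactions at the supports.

P_x = 0, P_y = 1191 N, Q_y = 3483 N

Resultant of the triangular load: ½ × 1249.2 × 3 = 1873.8 N, acting at 3.4 m from P (one-third of the span from the peak).
Moments about P: Q_y·6.3 − (½·1249.2·3)·3.4 − 3250 − 2800·4.4 = 0 → Q_y = 21940.92/6.3 = 3482.69 ≈ 3483 N.
ΣF_y = 0: P_y + 3482.69 − ½·1249.2·3 − 2800 = 0 → P_y = 1191 N.
ΣF_x = 0: no horizontal applied forces, so P_x = 0.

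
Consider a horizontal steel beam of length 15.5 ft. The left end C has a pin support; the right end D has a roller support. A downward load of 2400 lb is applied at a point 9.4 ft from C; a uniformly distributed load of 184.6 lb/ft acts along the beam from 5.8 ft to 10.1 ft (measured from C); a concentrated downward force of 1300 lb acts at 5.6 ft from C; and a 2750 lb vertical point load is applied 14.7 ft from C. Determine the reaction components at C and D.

Resultant of the distributed load: 184.6 × 4.3 = 793.78 lb at 7.95 ft from C.
Taking moments about C: D_y·15.5 − 2400·9.4 − (184.6·4.3)·7.95 − 1300·5.6 − 2750·14.7 = 0 → D_y = 76575.551/15.5 = 4940.36 ≈ 4940 lb.
ΣF_y = 0: C_y + 4940.36 − 2400 − 184.6·4.3 − 1300 − 2750 = 0 → C_y = 2303 lb.
ΣF_x = 0: no horizontal applied forces, so C_x = 0.

C_x = 0, C_y = 2303 lb, D_y = 4940 lb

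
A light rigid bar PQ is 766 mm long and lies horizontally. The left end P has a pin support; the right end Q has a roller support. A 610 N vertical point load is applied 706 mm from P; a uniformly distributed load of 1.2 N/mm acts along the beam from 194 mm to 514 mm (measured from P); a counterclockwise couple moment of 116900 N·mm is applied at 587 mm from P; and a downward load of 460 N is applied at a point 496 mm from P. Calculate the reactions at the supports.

P_x = 0, P_y = 569.1 N, Q_y = 884.9 N

Resultant of the distributed load: 1.2 × 320 = 384 N at 354 mm from P.
Taking moments about P: Q_y·766 − 610·706 − (1.2·320)·354 + 116900 − 460·496 = 0 → Q_y = 677856/766 = 884.93 ≈ 884.9 N.
ΣF_y = 0: P_y + 884.93 − 610 − 1.2·320 − 460 = 0 → P_y = 569.1 N.
ΣF_x = 0: no horizontal applied forces, so P_x = 0.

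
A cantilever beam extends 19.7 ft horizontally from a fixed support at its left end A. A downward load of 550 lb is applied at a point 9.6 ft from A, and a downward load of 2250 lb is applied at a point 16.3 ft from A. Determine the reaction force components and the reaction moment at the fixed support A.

A_x = 0, A_y = 2800 lb, M_A = 41960 lb·ft

ΣF_x = 0: A_x = 0.
ΣF_y = 0: A_y − 550 − 2250 = 0 → A_y = 2800 lb.
ΣM about A: M_A − 550·9.6 − 2250·16.3 = 0 → M_A = 41960 lb·ft.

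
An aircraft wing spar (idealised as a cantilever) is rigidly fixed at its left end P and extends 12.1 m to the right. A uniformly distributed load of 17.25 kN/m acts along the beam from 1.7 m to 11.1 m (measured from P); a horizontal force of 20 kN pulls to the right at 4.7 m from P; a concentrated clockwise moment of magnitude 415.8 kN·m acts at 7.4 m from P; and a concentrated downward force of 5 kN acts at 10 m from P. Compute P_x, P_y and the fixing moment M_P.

Resultant of the distributed load: 17.25 × 9.4 = 162.15 kN at 6.4 m from P.
ΣF_x = 0: P_x + 20 = 0 → P_x = -20.00 kN.
ΣF_y = 0: P_y − 17.25·9.4 − 5 = 0 → P_y = 167.2 kN.
ΣM about P: M_P − (17.25·9.4)·6.4 − 415.8 − 5·10 = 0 → M_P = 1504 kN·m.

P_x = -20.00 kN, P_y = 167.2 kN, M_P = 1504 kN·m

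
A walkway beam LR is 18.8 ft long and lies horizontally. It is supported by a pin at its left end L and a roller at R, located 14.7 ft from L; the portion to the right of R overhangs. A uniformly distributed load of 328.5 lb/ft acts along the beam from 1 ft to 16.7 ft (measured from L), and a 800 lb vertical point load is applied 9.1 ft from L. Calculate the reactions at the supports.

Resultant of the distributed load: 328.5 × 15.7 = 5157.45 lb at 8.85 ft from L.
Moments about L: R_y·14.7 − (328.5·15.7)·8.85 − 800·9.1 = 0 → R_y = 52923.4325/14.7 = 3600.23 ≈ 3600 lb.
ΣF_y = 0: L_y + 3600.23 − 328.5·15.7 − 800 = 0 → L_y = 2357 lb.
ΣF_x = 0: no horizontal applied forces, so L_x = 0.

L_x = 0, L_y = 2357 lb, R_y = 3600 lb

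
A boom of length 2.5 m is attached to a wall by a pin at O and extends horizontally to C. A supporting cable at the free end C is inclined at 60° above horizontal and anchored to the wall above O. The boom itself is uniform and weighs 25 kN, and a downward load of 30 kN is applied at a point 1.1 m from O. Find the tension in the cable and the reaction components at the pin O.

ΣM about O: T·sin60°·2.5 − 25·1.25 − 30·1.1 = 0 → T = 64.25/(2.5·0.866025) = 29.6758 ≈ 29.68 kN.
ΣF_x = 0: O_x − T·cos60° = 0 → O_x = 29.6758 × 0.5 = 14.84 kN.
ΣF_y = 0: O_y + T·sin60° − 25 − 30 = 0 → O_y = 55 − 29.6758 × 0.866025 = 29.30 kN.

T = 29.68 kN, O_x = 14.84 kN, O_y = 29.30 kN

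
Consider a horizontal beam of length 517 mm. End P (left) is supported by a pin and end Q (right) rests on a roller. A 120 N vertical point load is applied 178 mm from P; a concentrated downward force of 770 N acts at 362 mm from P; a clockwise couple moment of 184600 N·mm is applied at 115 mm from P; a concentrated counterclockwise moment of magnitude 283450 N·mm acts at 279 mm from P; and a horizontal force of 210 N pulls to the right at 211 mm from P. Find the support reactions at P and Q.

P_x = -210.0 N, P_y = 500.7 N, Q_y = 389.3 N

ΣM about P: Q_y·517 − 120·178 − 770·362 − 184600 + 283450 = 0 → Q_y = 201250/517 = 389.265 ≈ 389.3 N.
ΣF_y = 0: P_y + 389.265 − 120 − 770 = 0 → P_y = 500.7 N.
ΣF_x = 0: P_x + 210 = 0 → P_x = -210.0 N.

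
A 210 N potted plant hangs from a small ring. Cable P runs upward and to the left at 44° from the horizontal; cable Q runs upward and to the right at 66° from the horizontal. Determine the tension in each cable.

ΣF_x = 0: −T_P·cos44° + T_Q·cos66° = 0 → T_Q = 1.76856·T_P.
ΣF_y = 0: T_P·sin44° + T_Q·sin66° = 210.
Substitute: T_P·(0.694658 + 1.76856·0.913545) = 210 → T_P = 90.8966 ≈ 90.90 N.
Then T_Q = 1.76856 × 90.8966 = 160.8 N.

T_P = 90.90 N, T_Q = 160.8 N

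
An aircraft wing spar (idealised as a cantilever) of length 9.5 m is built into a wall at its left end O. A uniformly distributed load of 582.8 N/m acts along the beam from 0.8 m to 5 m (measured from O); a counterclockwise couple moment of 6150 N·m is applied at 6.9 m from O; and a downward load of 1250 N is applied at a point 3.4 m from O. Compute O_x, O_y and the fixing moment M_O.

O_x = 0, O_y = 3698 N, M_O = 5199 N·m

Resultant of the distributed load: 582.8 × 4.2 = 2447.76 N at 2.9 m from O.
ΣF_x = 0: O_x = 0.
ΣF_y = 0: O_y − 582.8·4.2 − 1250 = 0 → O_y = 3698 N.
ΣM about O: M_O − (582.8·4.2)·2.9 + 6150 − 1250·3.4 = 0 → M_O = 5199 N·m.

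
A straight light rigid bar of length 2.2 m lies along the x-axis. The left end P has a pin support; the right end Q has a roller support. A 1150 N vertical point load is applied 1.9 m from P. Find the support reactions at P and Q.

P_x = 0, P_y = 156.8 N, Q_y = 993.2 N

ΣM about P: Q_y·2.2 − 1150·1.9 = 0 → Q_y = 2185/2.2 = 993.182 ≈ 993.2 N.
ΣF_y = 0: P_y + 993.182 − 1150 = 0 → P_y = 156.8 N.
ΣF_x = 0: no horizontal applied forces, so P_x = 0.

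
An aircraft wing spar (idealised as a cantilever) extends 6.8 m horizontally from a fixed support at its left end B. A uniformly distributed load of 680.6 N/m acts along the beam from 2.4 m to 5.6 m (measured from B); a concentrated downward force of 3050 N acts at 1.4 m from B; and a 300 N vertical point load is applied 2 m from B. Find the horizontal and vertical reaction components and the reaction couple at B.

Resultant of the distributed load: 680.6 × 3.2 = 2177.92 N at 4 m from B.
ΣF_x = 0: B_x = 0.
ΣF_y = 0: B_y − 680.6·3.2 − 3050 − 300 = 0 → B_y = 5528 N.
ΣM about B: M_B − (680.6·3.2)·4 − 3050·1.4 − 300·2 = 0 → M_B = 13580 N·m.

B_x = 0, B_y = 5528 N, M_B = 13580 N·m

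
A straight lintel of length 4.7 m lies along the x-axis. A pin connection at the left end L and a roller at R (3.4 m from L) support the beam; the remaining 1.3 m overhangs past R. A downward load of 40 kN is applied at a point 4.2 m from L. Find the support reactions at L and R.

L_x = 0, L_y = -9.412 kN, R_y = 49.41 kN

Taking moments about L: R_y·3.4 − 40·4.2 = 0 → R_y = 168/3.4 = 49.4118 ≈ 49.41 kN.
ΣF_y = 0: L_y + 49.4118 − 40 = 0 → L_y = -9.412 kN.
ΣF_x = 0: no horizontal applied forces, so L_x = 0.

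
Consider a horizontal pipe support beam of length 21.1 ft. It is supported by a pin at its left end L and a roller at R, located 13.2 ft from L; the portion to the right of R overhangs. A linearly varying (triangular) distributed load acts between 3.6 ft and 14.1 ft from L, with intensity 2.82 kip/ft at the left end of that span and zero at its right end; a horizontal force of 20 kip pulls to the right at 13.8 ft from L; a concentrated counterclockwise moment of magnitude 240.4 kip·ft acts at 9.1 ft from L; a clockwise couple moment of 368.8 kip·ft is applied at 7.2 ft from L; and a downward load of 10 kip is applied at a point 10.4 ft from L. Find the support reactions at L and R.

Resultant of the triangular load: ½ × 2.82 × 10.5 = 14.805 kip, acting at 7.1 ft from L (one-third of the span from the peak).
Taking moments about L: R_y·13.2 − (½·2.82·10.5)·7.1 + 240.4 − 368.8 − 10·10.4 = 0 → R_y = 337.5155/13.2 = 25.5694 ≈ 25.57 kip.
ΣF_y = 0: L_y + 25.5694 − ½·2.82·10.5 − 10 = 0 → L_y = -0.7644 kip.
ΣF_x = 0: L_x + 20 = 0 → L_x = -20.00 kip.

L_x = -20.00 kip, L_y = -0.7644 kip, R_y = 25.57 kip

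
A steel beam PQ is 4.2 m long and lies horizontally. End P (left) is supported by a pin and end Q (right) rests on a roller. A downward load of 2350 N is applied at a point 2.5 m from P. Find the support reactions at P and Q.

Moments about P: Q_y·4.2 − 2350·2.5 = 0 → Q_y = 5875/4.2 = 1398.81 ≈ 1399 N.
ΣF_y = 0: P_y + 1398.81 − 2350 = 0 → P_y = 951.2 N.
ΣF_x = 0: no horizontal applied forces, so P_x = 0.

P_x = 0, P_y = 951.2 N, Q_y = 1399 N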